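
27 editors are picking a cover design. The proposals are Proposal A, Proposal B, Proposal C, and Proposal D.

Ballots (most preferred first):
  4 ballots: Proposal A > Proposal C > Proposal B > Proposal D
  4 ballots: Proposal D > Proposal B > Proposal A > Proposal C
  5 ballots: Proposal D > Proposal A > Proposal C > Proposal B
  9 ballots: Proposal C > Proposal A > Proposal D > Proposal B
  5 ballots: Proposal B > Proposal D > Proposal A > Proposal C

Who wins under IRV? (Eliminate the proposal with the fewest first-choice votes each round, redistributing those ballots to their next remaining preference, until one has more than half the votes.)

Proposal D

Round 1: Proposal A 4, Proposal B 5, Proposal C 9, Proposal D 9. Proposal A eliminated.
Round 2: Proposal B 5, Proposal C 13, Proposal D 9. Proposal B eliminated.
Round 3: Proposal C 13, Proposal D 14. Proposal D has a majority (≥14).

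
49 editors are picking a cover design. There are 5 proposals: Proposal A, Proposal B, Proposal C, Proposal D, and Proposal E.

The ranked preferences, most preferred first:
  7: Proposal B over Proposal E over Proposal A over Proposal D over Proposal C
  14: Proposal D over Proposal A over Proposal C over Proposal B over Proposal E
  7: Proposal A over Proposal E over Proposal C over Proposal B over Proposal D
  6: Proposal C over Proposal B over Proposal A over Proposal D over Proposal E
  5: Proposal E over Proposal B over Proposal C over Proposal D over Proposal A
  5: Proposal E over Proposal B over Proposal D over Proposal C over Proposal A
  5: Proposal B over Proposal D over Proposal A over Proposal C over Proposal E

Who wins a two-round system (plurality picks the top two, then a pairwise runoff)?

Round 1 first-place votes: Proposal A 7, Proposal B 12, Proposal C 6, Proposal D 14, Proposal E 10. Proposal D and Proposal B advance.
Runoff: Proposal D is ranked above Proposal B on 14 ballots, Proposal B above Proposal D on 35.

Proposal B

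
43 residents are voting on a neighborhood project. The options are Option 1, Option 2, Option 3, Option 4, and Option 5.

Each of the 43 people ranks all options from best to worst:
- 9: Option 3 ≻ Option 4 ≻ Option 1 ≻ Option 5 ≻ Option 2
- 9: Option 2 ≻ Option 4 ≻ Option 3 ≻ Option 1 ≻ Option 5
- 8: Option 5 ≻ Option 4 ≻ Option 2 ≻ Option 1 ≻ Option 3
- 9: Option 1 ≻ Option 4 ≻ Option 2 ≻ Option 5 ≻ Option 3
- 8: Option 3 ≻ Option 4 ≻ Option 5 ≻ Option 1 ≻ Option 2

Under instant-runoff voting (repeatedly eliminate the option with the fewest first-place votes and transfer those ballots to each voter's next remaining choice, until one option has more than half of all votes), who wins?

Option 2

Round 1: Option 1 9, Option 2 9, Option 3 17, Option 4 0, Option 5 8. Option 4 eliminated.
Round 2: Option 1 9, Option 2 9, Option 3 17, Option 5 8. Option 5 eliminated.
Round 3: Option 1 9, Option 2 17, Option 3 17. Option 1 eliminated.
Round 4: Option 2 26, Option 3 17. Option 2 has a majority (≥22).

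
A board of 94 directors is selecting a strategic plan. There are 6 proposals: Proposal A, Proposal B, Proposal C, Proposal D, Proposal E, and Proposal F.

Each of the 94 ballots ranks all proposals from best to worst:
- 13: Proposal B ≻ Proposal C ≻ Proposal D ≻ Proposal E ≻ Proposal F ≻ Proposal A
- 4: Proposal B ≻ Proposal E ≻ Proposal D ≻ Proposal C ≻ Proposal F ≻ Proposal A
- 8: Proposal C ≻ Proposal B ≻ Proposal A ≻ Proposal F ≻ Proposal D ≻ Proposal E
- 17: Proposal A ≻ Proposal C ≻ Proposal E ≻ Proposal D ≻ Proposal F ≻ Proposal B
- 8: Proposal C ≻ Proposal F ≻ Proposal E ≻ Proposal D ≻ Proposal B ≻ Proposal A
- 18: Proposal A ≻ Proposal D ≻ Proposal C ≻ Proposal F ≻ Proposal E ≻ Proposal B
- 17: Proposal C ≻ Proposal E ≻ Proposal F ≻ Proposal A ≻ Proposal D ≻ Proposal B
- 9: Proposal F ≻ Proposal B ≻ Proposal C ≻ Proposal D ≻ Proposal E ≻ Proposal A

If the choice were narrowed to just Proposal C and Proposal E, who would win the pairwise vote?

Proposal C

Proposal C is ranked above Proposal E on 90 ballots; Proposal E above Proposal C on 4.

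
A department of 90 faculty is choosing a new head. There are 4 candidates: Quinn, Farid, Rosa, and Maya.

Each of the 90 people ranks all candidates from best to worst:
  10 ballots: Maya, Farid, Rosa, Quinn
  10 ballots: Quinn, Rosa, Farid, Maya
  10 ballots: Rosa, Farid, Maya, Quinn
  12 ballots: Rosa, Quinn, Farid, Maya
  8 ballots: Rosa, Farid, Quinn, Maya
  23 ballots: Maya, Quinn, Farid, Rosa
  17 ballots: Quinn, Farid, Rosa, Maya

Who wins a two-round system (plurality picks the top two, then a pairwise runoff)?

Round 1 first-place votes: Quinn 27, Farid 0, Rosa 30, Maya 33. Maya and Rosa advance.
Runoff: Maya is ranked above Rosa on 33 ballots, Rosa above Maya on 57.

Rosa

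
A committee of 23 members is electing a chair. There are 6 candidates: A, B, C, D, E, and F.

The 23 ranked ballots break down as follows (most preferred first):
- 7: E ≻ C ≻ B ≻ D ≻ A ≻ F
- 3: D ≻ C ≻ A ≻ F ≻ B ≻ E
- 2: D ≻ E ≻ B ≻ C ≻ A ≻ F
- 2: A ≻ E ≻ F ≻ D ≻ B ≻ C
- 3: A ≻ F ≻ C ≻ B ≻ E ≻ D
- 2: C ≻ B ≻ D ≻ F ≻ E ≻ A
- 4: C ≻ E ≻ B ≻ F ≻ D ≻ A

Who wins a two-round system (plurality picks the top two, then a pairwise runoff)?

C

Round 1 first-place votes: A 5, B 0, C 6, D 5, E 7, F 0. E and C advance.
Runoff: E is ranked above C on 11 ballots, C above E on 12.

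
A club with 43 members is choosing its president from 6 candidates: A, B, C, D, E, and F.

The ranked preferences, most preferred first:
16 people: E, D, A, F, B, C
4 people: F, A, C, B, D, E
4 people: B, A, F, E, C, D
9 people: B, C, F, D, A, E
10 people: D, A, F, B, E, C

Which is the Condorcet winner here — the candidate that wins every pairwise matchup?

D vs A: 35–8
D vs B: 26–17
D vs C: 26–17
D vs E: 23–20
D vs F: 26–17
D beats every other candidate.

D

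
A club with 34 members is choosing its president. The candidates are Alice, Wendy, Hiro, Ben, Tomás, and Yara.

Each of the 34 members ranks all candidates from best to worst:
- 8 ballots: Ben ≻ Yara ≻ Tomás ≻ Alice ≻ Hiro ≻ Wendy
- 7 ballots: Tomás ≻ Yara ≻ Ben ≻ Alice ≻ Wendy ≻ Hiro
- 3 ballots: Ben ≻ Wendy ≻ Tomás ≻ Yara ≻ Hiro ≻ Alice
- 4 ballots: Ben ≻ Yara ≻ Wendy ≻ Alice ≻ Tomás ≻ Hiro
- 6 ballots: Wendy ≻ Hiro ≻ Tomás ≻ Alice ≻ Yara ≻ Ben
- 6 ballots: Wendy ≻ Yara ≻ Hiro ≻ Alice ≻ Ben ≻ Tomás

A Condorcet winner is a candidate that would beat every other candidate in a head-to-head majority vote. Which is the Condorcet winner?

Yara

Yara vs Alice: 28–6
Yara vs Wendy: 19–15
Yara vs Hiro: 28–6
Yara vs Ben: 19–15
Yara vs Tomás: 18–16
Yara beats every other candidate.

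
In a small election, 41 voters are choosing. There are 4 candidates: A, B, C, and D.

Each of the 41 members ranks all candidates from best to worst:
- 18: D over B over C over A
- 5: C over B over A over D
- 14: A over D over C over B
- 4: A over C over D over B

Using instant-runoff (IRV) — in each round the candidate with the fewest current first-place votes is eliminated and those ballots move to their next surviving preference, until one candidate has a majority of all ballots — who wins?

A

Round 1: A 18, B 0, C 5, D 18. B eliminated.
Round 2: A 18, C 5, D 18. C eliminated.
Round 3: A 23, D 18. A has a majority (≥21).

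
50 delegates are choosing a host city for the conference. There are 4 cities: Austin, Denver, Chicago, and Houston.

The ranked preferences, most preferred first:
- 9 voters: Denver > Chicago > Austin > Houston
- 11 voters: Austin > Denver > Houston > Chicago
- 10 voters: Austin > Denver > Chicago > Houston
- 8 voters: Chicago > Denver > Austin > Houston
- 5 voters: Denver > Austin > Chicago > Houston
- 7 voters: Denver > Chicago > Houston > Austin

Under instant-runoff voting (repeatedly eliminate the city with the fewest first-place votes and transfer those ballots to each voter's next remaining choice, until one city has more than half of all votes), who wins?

Denver

Round 1: Austin 21, Denver 21, Chicago 8, Houston 0. Houston eliminated.
Round 2: Austin 21, Denver 21, Chicago 8. Chicago eliminated.
Round 3: Austin 21, Denver 29. Denver has a majority (≥26).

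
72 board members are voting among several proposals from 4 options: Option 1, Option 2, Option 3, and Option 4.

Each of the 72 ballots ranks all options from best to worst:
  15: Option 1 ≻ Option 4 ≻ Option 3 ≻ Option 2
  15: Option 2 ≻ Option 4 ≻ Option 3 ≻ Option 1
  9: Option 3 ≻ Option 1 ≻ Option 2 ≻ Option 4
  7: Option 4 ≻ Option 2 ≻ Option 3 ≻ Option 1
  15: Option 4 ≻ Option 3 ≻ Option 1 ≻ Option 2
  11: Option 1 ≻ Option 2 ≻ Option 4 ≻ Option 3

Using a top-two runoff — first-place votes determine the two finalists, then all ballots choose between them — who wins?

Round 1 first-place votes: Option 1 26, Option 2 15, Option 3 9, Option 4 22. Option 1 and Option 4 advance.
Runoff: Option 1 is ranked above Option 4 on 35 ballots, Option 4 above Option 1 on 37.

Option 4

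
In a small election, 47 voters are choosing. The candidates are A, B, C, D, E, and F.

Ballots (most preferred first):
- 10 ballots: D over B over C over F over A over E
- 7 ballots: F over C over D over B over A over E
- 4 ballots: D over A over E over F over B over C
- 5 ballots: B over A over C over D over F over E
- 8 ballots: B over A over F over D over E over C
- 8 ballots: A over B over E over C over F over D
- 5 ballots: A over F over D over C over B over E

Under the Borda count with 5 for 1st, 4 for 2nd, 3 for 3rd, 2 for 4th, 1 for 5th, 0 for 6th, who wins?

B

A: 10×1 + 7×1 + 4×4 + 5×4 + 8×4 + 8×5 + 5×5 = 150
B: 10×4 + 7×2 + 4×1 + 5×5 + 8×5 + 8×4 + 5×1 = 160
C: 10×3 + 7×4 + 4×0 + 5×3 + 8×0 + 8×2 + 5×2 = 99
D: 10×5 + 7×3 + 4×5 + 5×2 + 8×2 + 8×0 + 5×3 = 132
E: 10×0 + 7×0 + 4×3 + 5×0 + 8×1 + 8×3 + 5×0 = 44
F: 10×2 + 7×5 + 4×2 + 5×1 + 8×3 + 8×1 + 5×4 = 120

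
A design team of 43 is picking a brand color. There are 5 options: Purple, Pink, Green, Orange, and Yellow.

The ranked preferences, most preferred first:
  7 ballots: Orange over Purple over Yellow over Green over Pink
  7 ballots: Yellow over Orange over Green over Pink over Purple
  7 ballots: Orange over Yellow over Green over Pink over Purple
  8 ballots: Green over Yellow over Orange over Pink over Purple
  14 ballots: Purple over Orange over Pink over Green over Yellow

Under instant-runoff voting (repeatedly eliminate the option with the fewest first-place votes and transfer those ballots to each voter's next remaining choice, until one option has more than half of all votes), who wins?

Round 1: Purple 14, Pink 0, Green 8, Orange 14, Yellow 7. Pink eliminated.
Round 2: Purple 14, Green 8, Orange 14, Yellow 7. Yellow eliminated.
Round 3: Purple 14, Green 8, Orange 21. Green eliminated.
Round 4: Purple 14, Orange 29. Orange has a majority (≥22).

Orange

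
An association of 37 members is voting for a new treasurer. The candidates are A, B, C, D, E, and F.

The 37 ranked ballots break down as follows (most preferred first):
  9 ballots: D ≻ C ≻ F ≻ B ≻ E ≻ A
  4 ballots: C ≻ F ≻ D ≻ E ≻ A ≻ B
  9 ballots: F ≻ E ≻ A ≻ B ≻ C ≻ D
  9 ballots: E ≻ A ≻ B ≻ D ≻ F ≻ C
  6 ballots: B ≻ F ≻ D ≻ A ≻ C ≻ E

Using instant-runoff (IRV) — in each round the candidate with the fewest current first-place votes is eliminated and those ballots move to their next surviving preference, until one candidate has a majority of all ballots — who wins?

F

Round 1: A 0, B 6, C 4, D 9, E 9, F 9. A eliminated.
Round 2: B 6, C 4, D 9, E 9, F 9. C eliminated.
Round 3: B 6, D 9, E 9, F 13. B eliminated.
Round 4: D 9, E 9, F 19. F has a majority (≥19).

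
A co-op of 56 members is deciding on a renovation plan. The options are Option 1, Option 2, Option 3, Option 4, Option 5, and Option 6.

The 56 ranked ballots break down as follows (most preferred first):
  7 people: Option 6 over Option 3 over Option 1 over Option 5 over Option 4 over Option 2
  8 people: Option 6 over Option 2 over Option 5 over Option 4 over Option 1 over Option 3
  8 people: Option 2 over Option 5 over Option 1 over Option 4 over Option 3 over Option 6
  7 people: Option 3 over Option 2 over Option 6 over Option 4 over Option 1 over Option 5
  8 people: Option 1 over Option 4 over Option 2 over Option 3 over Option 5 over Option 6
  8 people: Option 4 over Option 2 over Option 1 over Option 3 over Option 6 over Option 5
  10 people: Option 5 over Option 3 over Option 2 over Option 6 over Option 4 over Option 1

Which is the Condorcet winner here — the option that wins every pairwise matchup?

Option 2 vs Option 1: 41–15
Option 2 vs Option 3: 32–24
Option 2 vs Option 4: 33–23
Option 2 vs Option 5: 39–17
Option 2 vs Option 6: 41–15
Option 2 beats every other option.

Option 2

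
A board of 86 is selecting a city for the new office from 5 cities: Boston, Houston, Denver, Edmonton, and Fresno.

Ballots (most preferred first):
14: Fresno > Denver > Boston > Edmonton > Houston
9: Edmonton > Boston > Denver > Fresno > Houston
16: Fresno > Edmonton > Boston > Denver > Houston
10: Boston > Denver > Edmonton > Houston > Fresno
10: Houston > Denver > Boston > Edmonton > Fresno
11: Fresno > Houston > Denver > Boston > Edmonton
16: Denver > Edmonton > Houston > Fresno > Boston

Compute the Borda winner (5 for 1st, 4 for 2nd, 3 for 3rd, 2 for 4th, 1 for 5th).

Boston: 14×3 + 9×4 + 16×3 + 10×5 + 10×3 + 11×2 + 16×1 = 244
Houston: 14×1 + 9×1 + 16×1 + 10×2 + 10×5 + 11×4 + 16×3 = 201
Denver: 14×4 + 9×3 + 16×2 + 10×4 + 10×4 + 11×3 + 16×5 = 308
Edmonton: 14×2 + 9×5 + 16×4 + 10×3 + 10×2 + 11×1 + 16×4 = 262
Fresno: 14×5 + 9×2 + 16×5 + 10×1 + 10×1 + 11×5 + 16×2 = 275

Denver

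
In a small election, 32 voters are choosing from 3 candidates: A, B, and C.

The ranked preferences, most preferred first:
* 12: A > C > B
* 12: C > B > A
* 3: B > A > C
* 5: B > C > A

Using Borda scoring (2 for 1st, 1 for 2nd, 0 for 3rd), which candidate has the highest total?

A: 12×2 + 12×0 + 3×1 + 5×0 = 27
B: 12×0 + 12×1 + 3×2 + 5×2 = 28
C: 12×1 + 12×2 + 3×0 + 5×1 = 41

C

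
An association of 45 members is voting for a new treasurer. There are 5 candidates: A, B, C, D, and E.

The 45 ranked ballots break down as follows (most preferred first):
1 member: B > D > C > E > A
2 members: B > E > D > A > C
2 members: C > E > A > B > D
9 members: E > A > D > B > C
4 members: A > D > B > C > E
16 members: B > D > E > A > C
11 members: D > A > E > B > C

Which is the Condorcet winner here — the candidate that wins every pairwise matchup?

D

D vs A: 30–15
D vs B: 24–21
D vs C: 43–2
D vs E: 32–13
D beats every other candidate.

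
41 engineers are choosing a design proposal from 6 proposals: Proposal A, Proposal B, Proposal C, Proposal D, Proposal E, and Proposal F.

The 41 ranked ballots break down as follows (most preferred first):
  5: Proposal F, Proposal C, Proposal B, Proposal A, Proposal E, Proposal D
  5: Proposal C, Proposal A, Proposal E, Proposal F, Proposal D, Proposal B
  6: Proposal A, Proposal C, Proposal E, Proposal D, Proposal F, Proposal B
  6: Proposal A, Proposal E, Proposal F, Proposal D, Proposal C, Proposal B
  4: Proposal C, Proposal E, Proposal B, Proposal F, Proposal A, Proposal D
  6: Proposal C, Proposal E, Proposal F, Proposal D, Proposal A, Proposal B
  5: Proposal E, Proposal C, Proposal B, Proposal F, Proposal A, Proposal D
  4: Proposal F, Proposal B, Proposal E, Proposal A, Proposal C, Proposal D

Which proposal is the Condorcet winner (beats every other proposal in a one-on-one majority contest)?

Proposal C

Proposal C vs Proposal A: 25–16
Proposal C vs Proposal B: 37–4
Proposal C vs Proposal D: 35–6
Proposal C vs Proposal E: 26–15
Proposal C vs Proposal F: 26–15
Proposal C beats every other proposal.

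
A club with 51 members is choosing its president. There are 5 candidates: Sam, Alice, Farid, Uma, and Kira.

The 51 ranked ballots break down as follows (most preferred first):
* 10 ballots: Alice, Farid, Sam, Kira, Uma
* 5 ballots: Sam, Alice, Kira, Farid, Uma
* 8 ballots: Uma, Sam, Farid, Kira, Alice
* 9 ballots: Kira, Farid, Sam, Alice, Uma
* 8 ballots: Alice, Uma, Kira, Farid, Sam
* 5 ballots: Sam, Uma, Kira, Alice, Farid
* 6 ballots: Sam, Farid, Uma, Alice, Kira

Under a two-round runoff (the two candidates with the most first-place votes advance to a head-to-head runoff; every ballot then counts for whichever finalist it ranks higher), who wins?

Sam

Round 1 first-place votes: Sam 16, Alice 18, Farid 0, Uma 8, Kira 9. Alice and Sam advance.
Runoff: Alice is ranked above Sam on 18 ballots, Sam above Alice on 33.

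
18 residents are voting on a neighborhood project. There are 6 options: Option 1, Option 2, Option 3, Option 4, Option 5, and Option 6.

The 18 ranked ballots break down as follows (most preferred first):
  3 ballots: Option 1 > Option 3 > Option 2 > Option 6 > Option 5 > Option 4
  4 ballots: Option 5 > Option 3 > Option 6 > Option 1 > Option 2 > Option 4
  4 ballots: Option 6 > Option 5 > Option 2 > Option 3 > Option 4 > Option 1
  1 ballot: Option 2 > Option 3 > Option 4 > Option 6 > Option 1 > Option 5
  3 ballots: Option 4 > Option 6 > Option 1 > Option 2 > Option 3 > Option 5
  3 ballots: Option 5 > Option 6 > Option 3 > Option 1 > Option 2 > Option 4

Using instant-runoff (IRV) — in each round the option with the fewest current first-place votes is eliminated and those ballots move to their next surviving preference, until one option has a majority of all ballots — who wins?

Option 6

Round 1: Option 1 3, Option 2 1, Option 3 0, Option 4 3, Option 5 7, Option 6 4. Option 3 eliminated.
Round 2: Option 1 3, Option 2 1, Option 4 3, Option 5 7, Option 6 4. Option 2 eliminated.
Round 3: Option 1 3, Option 4 4, Option 5 7, Option 6 4. Option 1 eliminated.
Round 4: Option 4 4, Option 5 7, Option 6 7. Option 4 eliminated.
Round 5: Option 5 7, Option 6 11. Option 6 has a majority (≥10).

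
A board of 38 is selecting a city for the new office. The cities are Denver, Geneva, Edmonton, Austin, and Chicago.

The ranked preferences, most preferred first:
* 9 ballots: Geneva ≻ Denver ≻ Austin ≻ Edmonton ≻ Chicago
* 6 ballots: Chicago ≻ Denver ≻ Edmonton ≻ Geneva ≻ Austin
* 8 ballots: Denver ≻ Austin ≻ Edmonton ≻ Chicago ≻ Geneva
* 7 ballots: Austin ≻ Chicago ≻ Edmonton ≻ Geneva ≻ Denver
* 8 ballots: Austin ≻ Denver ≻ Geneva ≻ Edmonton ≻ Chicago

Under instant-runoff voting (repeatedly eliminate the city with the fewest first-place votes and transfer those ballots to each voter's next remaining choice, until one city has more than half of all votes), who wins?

Denver

Round 1: Denver 8, Geneva 9, Edmonton 0, Austin 15, Chicago 6. Edmonton eliminated.
Round 2: Denver 8, Geneva 9, Austin 15, Chicago 6. Chicago eliminated.
Round 3: Denver 14, Geneva 9, Austin 15. Geneva eliminated.
Round 4: Denver 23, Austin 15. Denver has a majority (≥20).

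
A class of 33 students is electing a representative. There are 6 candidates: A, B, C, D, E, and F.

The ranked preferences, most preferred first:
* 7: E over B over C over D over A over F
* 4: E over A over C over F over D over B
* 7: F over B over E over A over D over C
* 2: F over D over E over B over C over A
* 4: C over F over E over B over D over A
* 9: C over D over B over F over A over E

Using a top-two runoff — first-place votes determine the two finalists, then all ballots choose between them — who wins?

E

Round 1 first-place votes: A 0, B 0, C 13, D 0, E 11, F 9. C and E advance.
Runoff: C is ranked above E on 13 ballots, E above C on 20.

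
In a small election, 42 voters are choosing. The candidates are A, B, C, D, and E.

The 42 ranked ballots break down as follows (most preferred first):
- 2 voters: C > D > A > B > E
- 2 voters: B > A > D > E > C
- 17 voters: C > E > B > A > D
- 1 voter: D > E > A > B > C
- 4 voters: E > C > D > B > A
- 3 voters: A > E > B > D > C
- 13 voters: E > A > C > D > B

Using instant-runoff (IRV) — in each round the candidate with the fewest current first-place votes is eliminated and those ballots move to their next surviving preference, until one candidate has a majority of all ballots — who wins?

E

Round 1: A 3, B 2, C 19, D 1, E 17. D eliminated.
Round 2: A 3, B 2, C 19, E 18. B eliminated.
Round 3: A 5, C 19, E 18. A eliminated.
Round 4: C 19, E 23. E has a majority (≥22).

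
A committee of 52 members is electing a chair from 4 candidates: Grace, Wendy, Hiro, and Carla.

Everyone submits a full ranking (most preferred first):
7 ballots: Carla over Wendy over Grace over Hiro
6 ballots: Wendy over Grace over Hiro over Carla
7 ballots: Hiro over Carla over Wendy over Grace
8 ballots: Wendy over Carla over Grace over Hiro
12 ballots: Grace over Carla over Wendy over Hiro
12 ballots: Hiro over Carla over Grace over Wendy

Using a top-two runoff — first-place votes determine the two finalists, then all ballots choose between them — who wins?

Wendy

Round 1 first-place votes: Grace 12, Wendy 14, Hiro 19, Carla 7. Hiro and Wendy advance.
Runoff: Hiro is ranked above Wendy on 19 ballots, Wendy above Hiro on 33.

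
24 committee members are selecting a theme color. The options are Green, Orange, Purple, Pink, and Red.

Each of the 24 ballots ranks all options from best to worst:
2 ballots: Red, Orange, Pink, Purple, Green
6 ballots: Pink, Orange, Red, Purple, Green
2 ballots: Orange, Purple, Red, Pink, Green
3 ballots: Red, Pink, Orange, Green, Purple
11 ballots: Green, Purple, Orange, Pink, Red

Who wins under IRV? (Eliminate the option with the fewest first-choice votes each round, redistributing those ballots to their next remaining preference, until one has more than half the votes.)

Red

Round 1: Green 11, Orange 2, Purple 0, Pink 6, Red 5. Purple eliminated.
Round 2: Green 11, Orange 2, Pink 6, Red 5. Orange eliminated.
Round 3: Green 11, Pink 6, Red 7. Pink eliminated.
Round 4: Green 11, Red 13. Red has a majority (≥13).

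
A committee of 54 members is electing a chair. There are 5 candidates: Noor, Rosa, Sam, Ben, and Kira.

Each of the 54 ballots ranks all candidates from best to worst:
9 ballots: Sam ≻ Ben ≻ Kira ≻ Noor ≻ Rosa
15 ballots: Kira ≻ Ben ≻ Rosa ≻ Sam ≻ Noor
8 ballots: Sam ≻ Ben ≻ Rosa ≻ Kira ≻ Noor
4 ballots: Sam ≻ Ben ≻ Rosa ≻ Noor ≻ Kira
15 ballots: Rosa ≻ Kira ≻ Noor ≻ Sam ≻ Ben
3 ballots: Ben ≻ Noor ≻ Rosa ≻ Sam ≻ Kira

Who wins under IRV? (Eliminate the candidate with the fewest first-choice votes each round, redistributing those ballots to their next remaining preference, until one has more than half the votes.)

Round 1: Noor 0, Rosa 15, Sam 21, Ben 3, Kira 15. Noor eliminated.
Round 2: Rosa 15, Sam 21, Ben 3, Kira 15. Ben eliminated.
Round 3: Rosa 18, Sam 21, Kira 15. Kira eliminated.
Round 4: Rosa 33, Sam 21. Rosa has a majority (≥28).

Rosa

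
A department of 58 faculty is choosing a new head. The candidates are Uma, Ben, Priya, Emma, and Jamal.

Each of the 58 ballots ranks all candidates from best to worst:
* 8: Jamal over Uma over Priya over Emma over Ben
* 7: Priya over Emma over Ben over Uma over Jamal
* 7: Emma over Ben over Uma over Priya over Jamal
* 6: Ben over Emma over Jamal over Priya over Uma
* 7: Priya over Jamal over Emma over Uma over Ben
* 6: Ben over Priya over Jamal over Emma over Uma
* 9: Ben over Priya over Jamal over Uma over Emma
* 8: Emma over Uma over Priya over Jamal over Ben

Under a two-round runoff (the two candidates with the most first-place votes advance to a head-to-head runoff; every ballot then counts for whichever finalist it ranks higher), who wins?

Emma

Round 1 first-place votes: Uma 0, Ben 21, Priya 14, Emma 15, Jamal 8. Ben and Emma advance.
Runoff: Ben is ranked above Emma on 21 ballots, Emma above Ben on 37.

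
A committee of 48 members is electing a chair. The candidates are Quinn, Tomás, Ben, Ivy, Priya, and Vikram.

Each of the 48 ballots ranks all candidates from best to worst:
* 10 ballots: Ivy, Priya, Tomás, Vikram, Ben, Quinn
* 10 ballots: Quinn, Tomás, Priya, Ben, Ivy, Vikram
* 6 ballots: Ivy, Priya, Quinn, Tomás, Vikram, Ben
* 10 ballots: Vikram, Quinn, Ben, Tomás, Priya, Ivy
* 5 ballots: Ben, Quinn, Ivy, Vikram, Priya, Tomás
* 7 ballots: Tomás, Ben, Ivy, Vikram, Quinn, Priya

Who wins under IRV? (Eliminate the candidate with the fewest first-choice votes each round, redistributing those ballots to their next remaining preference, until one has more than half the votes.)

Round 1: Quinn 10, Tomás 7, Ben 5, Ivy 16, Priya 0, Vikram 10. Priya eliminated.
Round 2: Quinn 10, Tomás 7, Ben 5, Ivy 16, Vikram 10. Ben eliminated.
Round 3: Quinn 15, Tomás 7, Ivy 16, Vikram 10. Tomás eliminated.
Round 4: Quinn 15, Ivy 23, Vikram 10. Vikram eliminated.
Round 5: Quinn 25, Ivy 23. Quinn has a majority (≥25).

Quinn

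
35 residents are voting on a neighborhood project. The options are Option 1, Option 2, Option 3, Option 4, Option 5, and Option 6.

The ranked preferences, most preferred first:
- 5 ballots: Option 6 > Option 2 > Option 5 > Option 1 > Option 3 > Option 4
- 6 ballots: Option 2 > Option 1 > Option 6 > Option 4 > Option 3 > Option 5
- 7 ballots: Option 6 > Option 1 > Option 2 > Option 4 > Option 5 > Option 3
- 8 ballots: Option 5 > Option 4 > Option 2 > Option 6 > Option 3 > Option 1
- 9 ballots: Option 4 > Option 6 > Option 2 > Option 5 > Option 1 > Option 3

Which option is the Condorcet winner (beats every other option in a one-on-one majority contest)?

Option 6 vs Option 1: 29–6
Option 6 vs Option 2: 21–14
Option 6 vs Option 3: 35–0
Option 6 vs Option 4: 18–17
Option 6 vs Option 5: 27–8
Option 6 beats every other option.

Option 6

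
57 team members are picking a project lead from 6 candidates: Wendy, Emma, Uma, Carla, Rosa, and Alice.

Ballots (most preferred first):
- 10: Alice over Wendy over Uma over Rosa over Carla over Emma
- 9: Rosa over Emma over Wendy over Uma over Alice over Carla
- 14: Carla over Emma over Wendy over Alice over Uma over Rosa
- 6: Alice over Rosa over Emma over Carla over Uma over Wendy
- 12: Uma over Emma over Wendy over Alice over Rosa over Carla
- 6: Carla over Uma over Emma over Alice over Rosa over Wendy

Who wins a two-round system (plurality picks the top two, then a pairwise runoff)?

Alice

Round 1 first-place votes: Wendy 0, Emma 0, Uma 12, Carla 20, Rosa 9, Alice 16. Carla and Alice advance.
Runoff: Carla is ranked above Alice on 20 ballots, Alice above Carla on 37.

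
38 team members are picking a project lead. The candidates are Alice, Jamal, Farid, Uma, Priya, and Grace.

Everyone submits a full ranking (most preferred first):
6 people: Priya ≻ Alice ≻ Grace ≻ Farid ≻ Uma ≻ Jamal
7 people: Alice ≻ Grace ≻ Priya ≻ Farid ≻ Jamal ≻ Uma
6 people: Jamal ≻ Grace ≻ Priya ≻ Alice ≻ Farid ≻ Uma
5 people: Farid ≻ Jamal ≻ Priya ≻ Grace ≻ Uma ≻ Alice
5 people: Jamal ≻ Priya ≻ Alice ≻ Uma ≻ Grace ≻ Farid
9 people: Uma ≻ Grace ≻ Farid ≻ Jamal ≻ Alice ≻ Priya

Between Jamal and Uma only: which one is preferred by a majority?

Jamal

Jamal is ranked above Uma on 23 ballots; Uma above Jamal on 15.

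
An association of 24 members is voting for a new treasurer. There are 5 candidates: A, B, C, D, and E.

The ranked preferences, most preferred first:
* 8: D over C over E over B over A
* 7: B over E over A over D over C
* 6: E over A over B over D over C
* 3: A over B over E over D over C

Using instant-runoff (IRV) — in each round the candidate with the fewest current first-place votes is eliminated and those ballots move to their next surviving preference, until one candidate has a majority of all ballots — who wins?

Round 1: A 3, B 7, C 0, D 8, E 6. C eliminated.
Round 2: A 3, B 7, D 8, E 6. A eliminated.
Round 3: B 10, D 8, E 6. E eliminated.
Round 4: B 16, D 8. B has a majority (≥13).

B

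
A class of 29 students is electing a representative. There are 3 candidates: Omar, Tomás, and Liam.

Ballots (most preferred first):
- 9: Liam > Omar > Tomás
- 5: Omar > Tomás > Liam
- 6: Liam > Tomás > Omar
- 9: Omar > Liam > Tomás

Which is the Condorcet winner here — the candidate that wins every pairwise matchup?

Liam vs Omar: 15–14
Liam vs Tomás: 24–5
Liam beats every other candidate.

Liam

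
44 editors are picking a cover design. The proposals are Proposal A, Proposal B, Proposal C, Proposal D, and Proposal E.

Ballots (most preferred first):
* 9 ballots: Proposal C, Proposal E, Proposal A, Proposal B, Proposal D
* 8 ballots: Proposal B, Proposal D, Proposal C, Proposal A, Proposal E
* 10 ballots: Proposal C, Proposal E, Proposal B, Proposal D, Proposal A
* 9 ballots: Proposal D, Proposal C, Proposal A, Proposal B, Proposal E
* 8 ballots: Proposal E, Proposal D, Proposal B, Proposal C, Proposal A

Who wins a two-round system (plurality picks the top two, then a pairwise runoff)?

Proposal D

Round 1 first-place votes: Proposal A 0, Proposal B 8, Proposal C 19, Proposal D 9, Proposal E 8. Proposal C and Proposal D advance.
Runoff: Proposal C is ranked above Proposal D on 19 ballots, Proposal D above Proposal C on 25.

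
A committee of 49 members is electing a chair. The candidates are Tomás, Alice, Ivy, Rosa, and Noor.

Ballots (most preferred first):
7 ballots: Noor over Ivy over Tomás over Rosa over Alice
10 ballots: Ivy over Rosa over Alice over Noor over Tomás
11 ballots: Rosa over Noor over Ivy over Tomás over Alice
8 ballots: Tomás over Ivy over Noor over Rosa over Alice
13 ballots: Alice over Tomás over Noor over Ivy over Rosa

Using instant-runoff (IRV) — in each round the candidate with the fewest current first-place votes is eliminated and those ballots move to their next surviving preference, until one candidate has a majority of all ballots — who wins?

Round 1: Tomás 8, Alice 13, Ivy 10, Rosa 11, Noor 7. Noor eliminated.
Round 2: Tomás 8, Alice 13, Ivy 17, Rosa 11. Tomás eliminated.
Round 3: Alice 13, Ivy 25, Rosa 11. Ivy has a majority (≥25).

Ivy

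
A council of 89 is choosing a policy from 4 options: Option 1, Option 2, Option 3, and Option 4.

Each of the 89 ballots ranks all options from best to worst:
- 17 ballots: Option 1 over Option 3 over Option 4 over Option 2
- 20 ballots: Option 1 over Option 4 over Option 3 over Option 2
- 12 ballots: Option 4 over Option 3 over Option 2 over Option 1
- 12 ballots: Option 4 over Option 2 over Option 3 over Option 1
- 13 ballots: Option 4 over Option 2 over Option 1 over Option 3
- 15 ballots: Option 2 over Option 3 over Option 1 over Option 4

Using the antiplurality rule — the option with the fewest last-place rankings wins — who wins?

Last-place votes: Option 1 24, Option 2 37, Option 3 13, Option 4 15.

Option 3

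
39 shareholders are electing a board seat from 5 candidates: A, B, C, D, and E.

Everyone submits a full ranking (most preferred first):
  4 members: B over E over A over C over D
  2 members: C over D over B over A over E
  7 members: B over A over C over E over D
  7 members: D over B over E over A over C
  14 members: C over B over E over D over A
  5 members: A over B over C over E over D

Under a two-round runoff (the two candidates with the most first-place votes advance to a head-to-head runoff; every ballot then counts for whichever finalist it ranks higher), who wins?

Round 1 first-place votes: A 5, B 11, C 16, D 7, E 0. C and B advance.
Runoff: C is ranked above B on 16 ballots, B above C on 23.

B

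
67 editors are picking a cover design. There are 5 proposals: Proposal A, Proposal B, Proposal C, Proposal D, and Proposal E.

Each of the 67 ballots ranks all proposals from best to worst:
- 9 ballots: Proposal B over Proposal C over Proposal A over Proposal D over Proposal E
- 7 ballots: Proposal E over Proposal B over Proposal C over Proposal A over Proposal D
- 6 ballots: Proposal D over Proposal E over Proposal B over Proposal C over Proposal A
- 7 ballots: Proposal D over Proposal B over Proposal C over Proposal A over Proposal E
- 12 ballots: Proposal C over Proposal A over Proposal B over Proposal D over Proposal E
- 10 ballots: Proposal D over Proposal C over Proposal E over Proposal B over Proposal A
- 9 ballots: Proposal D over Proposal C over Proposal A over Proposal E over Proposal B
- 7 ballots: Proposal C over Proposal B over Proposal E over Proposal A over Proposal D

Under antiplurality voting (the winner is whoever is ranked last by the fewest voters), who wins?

Last-place votes: Proposal A 16, Proposal B 9, Proposal C 0, Proposal D 14, Proposal E 28.

Proposal C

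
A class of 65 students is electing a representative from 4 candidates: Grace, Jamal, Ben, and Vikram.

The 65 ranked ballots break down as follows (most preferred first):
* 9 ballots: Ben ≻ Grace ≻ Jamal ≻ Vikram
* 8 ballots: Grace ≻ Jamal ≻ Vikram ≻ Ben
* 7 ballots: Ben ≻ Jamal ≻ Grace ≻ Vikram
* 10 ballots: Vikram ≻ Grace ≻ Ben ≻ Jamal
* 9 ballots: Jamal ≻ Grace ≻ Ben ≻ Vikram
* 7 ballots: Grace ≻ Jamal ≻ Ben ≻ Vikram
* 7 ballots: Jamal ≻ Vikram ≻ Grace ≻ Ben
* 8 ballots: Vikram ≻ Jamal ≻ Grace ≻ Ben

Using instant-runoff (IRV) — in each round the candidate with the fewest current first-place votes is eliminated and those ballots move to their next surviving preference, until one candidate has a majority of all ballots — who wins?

Round 1: Grace 15, Jamal 16, Ben 16, Vikram 18. Grace eliminated.
Round 2: Jamal 31, Ben 16, Vikram 18. Ben eliminated.
Round 3: Jamal 47, Vikram 18. Jamal has a majority (≥33).

Jamal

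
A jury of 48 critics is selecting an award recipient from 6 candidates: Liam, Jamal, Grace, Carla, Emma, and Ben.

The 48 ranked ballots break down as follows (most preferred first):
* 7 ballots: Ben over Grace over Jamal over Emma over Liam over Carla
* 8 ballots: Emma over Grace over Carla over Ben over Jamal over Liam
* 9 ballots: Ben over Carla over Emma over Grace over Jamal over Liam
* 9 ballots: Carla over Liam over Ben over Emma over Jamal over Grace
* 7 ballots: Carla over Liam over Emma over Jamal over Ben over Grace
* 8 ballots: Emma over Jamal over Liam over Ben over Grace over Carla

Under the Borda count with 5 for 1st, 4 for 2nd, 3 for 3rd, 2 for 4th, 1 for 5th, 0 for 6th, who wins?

Liam: 7×1 + 8×0 + 9×0 + 9×4 + 7×4 + 8×3 = 95
Jamal: 7×3 + 8×1 + 9×1 + 9×1 + 7×2 + 8×4 = 93
Grace: 7×4 + 8×4 + 9×2 + 9×0 + 7×0 + 8×1 = 86
Carla: 7×0 + 8×3 + 9×4 + 9×5 + 7×5 + 8×0 = 140
Emma: 7×2 + 8×5 + 9×3 + 9×2 + 7×3 + 8×5 = 160
Ben: 7×5 + 8×2 + 9×5 + 9×3 + 7×1 + 8×2 = 146

Emma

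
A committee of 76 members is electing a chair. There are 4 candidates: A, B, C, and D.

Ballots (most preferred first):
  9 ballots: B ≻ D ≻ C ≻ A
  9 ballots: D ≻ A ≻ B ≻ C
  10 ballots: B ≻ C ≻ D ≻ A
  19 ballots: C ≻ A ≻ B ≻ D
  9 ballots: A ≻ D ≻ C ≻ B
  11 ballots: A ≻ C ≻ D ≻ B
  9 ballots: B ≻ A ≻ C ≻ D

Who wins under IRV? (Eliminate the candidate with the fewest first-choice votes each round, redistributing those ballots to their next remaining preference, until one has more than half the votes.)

Round 1: A 20, B 28, C 19, D 9. D eliminated.
Round 2: A 29, B 28, C 19. C eliminated.
Round 3: A 48, B 28. A has a majority (≥39).

A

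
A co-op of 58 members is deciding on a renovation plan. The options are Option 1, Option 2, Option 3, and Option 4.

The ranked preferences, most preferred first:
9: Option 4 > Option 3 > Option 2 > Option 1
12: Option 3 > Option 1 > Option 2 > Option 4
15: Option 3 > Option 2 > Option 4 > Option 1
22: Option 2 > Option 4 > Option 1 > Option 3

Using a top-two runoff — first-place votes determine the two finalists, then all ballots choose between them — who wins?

Option 3

Round 1 first-place votes: Option 1 0, Option 2 22, Option 3 27, Option 4 9. Option 3 and Option 2 advance.
Runoff: Option 3 is ranked above Option 2 on 36 ballots, Option 2 above Option 3 on 22.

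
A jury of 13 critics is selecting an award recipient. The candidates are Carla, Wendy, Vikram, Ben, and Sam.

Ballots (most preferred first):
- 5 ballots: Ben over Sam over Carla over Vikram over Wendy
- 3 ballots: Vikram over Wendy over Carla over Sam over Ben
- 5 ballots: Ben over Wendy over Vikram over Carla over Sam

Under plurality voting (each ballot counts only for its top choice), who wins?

First-place votes: Carla 0, Wendy 0, Vikram 3, Ben 10, Sam 0.

Ben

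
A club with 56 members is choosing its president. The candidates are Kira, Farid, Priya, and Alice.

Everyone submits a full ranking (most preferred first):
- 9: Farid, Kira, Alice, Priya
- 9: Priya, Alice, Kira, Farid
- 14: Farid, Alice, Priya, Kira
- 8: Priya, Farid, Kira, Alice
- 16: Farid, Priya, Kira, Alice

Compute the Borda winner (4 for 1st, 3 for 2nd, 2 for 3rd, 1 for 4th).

Kira: 9×3 + 9×2 + 14×1 + 8×2 + 16×2 = 107
Farid: 9×4 + 9×1 + 14×4 + 8×3 + 16×4 = 189
Priya: 9×1 + 9×4 + 14×2 + 8×4 + 16×3 = 153
Alice: 9×2 + 9×3 + 14×3 + 8×1 + 16×1 = 111

Farid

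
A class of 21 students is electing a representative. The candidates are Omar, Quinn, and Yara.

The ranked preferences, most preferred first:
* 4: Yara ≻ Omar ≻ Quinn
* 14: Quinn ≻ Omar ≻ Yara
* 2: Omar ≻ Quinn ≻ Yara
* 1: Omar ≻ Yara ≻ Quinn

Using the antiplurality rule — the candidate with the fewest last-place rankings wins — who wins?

Omar

Last-place votes: Omar 0, Quinn 5, Yara 16.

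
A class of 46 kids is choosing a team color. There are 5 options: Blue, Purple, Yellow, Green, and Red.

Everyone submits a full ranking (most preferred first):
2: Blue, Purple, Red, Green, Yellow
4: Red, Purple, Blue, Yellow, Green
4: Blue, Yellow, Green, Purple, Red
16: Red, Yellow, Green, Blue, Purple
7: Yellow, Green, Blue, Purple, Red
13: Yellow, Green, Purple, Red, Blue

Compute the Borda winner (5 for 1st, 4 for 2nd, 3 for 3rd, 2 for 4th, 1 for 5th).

Yellow

Blue: 2×5 + 4×3 + 4×5 + 16×2 + 7×3 + 13×1 = 108
Purple: 2×4 + 4×4 + 4×2 + 16×1 + 7×2 + 13×3 = 101
Yellow: 2×1 + 4×2 + 4×4 + 16×4 + 7×5 + 13×5 = 190
Green: 2×2 + 4×1 + 4×3 + 16×3 + 7×4 + 13×4 = 148
Red: 2×3 + 4×5 + 4×1 + 16×5 + 7×1 + 13×2 = 143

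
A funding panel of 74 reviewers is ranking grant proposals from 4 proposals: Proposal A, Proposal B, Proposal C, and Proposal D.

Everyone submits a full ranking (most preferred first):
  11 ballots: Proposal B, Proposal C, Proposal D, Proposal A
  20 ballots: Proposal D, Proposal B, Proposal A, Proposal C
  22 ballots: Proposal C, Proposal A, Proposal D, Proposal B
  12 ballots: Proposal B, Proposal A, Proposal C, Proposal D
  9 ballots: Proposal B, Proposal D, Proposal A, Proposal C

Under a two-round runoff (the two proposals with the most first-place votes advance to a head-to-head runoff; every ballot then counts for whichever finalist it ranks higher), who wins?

Round 1 first-place votes: Proposal A 0, Proposal B 32, Proposal C 22, Proposal D 20. Proposal B and Proposal C advance.
Runoff: Proposal B is ranked above Proposal C on 52 ballots, Proposal C above Proposal B on 22.

Proposal B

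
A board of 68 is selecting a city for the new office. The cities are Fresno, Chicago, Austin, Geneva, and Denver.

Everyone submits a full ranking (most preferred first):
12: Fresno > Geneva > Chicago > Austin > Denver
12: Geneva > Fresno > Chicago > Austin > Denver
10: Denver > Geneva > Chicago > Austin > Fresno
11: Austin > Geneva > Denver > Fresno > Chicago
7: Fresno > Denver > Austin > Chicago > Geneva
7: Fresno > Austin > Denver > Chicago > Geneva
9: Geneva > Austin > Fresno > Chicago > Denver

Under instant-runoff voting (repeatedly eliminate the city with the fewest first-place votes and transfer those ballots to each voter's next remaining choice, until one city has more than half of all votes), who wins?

Geneva

Round 1: Fresno 26, Chicago 0, Austin 11, Geneva 21, Denver 10. Chicago eliminated.
Round 2: Fresno 26, Austin 11, Geneva 21, Denver 10. Denver eliminated.
Round 3: Fresno 26, Austin 11, Geneva 31. Austin eliminated.
Round 4: Fresno 26, Geneva 42. Geneva has a majority (≥35).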